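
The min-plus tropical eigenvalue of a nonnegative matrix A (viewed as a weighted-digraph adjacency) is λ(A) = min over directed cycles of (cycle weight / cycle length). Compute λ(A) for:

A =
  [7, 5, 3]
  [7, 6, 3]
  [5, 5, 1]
λ(A) = 1

Enumerate directed cycles and compute their means (weight / length). Sample:
  cycle 0 → 0: weight = 7, length = 1, mean = 7/1 ≈ 7.000
  cycle 1 → 1: weight = 6, length = 1, mean = 6/1 ≈ 6.000
  cycle 2 → 2: weight = 1, length = 1, mean = 1/1 ≈ 1.000
  cycle 0 → 1 → 0: weight = 12, length = 2, mean = 12/2 ≈ 6.000
  cycle 0 → 2 → 0: weight = 8, length = 2, mean = 8/2 ≈ 4.000
  cycle 1 → 0 → 1: weight = 12, length = 2, mean = 12/2 ≈ 6.000
Minimum mean = 1.000, attained e.g. along the cycle 2 → 2 with weight 1 and length 1. So λ(A) = 1/1 = 1.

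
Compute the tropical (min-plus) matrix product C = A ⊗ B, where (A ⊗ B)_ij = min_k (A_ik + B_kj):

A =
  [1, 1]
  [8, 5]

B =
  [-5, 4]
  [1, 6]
A ⊗ B =
  [-4, 5]
  [3, 11]

Apply the min-plus product entry-by-entry:
  C[0][0] = min over k of (A[0][0] + B[0][0] = 1 + -5 = -4, A[0][1] + B[1][0] = 1 + 1 = 2) = -4 (attained at k = 0)
  C[0][1] = min over k of (A[0][0] + B[0][1] = 1 + 4 = 5, A[0][1] + B[1][1] = 1 + 6 = 7) = 5 (attained at k = 0)
  C[1][0] = min over k of (A[1][0] + B[0][0] = 8 + -5 = 3, A[1][1] + B[1][0] = 5 + 1 = 6) = 3 (attained at k = 0)
  C[1][1] = min over k of (A[1][0] + B[0][1] = 8 + 4 = 12, A[1][1] + B[1][1] = 5 + 6 = 11) = 11 (attained at k = 1)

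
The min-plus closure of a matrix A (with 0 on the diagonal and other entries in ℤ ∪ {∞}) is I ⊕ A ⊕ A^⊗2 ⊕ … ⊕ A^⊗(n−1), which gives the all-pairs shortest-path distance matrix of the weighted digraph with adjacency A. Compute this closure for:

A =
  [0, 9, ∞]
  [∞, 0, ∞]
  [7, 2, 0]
Closure =
  [0, 9, ∞]
  [∞, 0, ∞]
  [7, 2, 0]

This is the Floyd-Warshall all-pairs shortest-path computation. For each intermediate vertex k = 0, 1, …, 2, update dist[i][j] ← min(dist[i][j], dist[i][k] + dist[k][j]). The final matrix gives, for each (i, j), the minimum total weight of any directed path from i to j (possibly empty when i = j).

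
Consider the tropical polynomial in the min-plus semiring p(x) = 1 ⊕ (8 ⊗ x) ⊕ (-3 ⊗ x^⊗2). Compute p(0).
p(0) = -3

A tropical monomial a ⊗ x^⊗i evaluates to a + i · x. Evaluating each term at x = 0:
  Term 0 contributes 1 + 0 · 0 = 1
  Term 1 contributes 8 + 1 · 0 = 8
  Term 2 contributes -3 + 2 · 0 = -3
p(0) = ⊕ of these = min[1, 8, -3] = -3.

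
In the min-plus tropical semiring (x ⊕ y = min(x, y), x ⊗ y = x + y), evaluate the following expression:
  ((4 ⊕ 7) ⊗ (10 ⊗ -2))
((4 ⊕ 7) ⊗ (10 ⊗ -2)) = 12

Expand innermost to outermost. Recall ⊕ takes the minimum of its arguments and ⊗ takes their sum. Working out the expression ((4 ⊕ 7) ⊗ (10 ⊗ -2)) gives 12.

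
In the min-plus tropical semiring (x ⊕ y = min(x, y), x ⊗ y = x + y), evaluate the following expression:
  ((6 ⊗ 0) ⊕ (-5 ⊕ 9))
((6 ⊗ 0) ⊕ (-5 ⊕ 9)) = -5

Expand innermost to outermost. Recall ⊕ takes the minimum of its arguments and ⊗ takes their sum. Working out the expression ((6 ⊗ 0) ⊕ (-5 ⊕ 9)) gives -5.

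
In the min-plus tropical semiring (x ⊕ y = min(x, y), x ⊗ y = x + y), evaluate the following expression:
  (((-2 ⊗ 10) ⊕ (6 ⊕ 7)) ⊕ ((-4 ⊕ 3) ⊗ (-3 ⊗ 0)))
(((-2 ⊗ 10) ⊕ (6 ⊕ 7)) ⊕ ((-4 ⊕ 3) ⊗ (-3 ⊗ 0))) = -7

Expand innermost to outermost. Recall ⊕ takes the minimum of its arguments and ⊗ takes their sum. Working out the expression (((-2 ⊗ 10) ⊕ (6 ⊕ 7)) ⊕ ((-4 ⊕ 3) ⊗ (-3 ⊗ 0))) gives -7.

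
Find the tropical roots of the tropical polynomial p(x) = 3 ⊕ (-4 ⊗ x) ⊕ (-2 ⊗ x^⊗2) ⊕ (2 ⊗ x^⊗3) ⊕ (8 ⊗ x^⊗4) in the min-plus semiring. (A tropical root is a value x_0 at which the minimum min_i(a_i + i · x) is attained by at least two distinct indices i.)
Roots: {-6, -4, -2, 7}

Each tropical root is a break point of the lower envelope of the lines y = a_i + i · x (there are 5 lines, with slopes 0, 1, ..., 4). Only the lines that attain the minimum somewhere contribute to roots; other lines are dominated. Here the surviving (envelope) indices are i = 4, i = 3, i = 2, i = 1, i = 0.
Intersections between consecutive envelope lines give the roots: for adjacent envelope indices i < j the intersection is x = (a_i − a_j) / (j − i). Reading off the sorted break points: {-6, -4, -2, 7}.
Verification: at each break x_0, at least two indices attain the minimum of min_i(a_i + i · x_0).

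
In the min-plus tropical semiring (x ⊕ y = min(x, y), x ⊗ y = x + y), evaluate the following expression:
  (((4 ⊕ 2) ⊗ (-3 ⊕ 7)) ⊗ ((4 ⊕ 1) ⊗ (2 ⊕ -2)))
(((4 ⊕ 2) ⊗ (-3 ⊕ 7)) ⊗ ((4 ⊕ 1) ⊗ (2 ⊕ -2))) = -2

Expand innermost to outermost. Recall ⊕ takes the minimum of its arguments and ⊗ takes their sum. Working out the expression (((4 ⊕ 2) ⊗ (-3 ⊕ 7)) ⊗ ((4 ⊕ 1) ⊗ (2 ⊕ -2))) gives -2.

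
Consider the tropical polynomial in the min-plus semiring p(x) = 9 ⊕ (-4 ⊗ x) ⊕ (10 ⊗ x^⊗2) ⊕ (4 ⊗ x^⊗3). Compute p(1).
p(1) = -3

A tropical monomial a ⊗ x^⊗i evaluates to a + i · x. Evaluating each term at x = 1:
  Term 0 contributes 9 + 0 · 1 = 9
  Term 1 contributes -4 + 1 · 1 = -3
  Term 2 contributes 10 + 2 · 1 = 12
  Term 3 contributes 4 + 3 · 1 = 7
p(1) = ⊕ of these = min[9, -3, 12, 7] = -3.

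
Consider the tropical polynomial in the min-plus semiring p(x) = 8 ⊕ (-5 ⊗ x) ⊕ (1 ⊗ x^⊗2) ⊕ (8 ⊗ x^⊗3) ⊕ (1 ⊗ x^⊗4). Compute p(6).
p(6) = 1

A tropical monomial a ⊗ x^⊗i evaluates to a + i · x. Evaluating each term at x = 6:
  Term 0 contributes 8 + 0 · 6 = 8
  Term 1 contributes -5 + 1 · 6 = 1
  Term 2 contributes 1 + 2 · 6 = 13
  Term 3 contributes 8 + 3 · 6 = 26
  Term 4 contributes 1 + 4 · 6 = 25
p(6) = ⊕ of these = min[8, 1, 13, 26, 25] = 1.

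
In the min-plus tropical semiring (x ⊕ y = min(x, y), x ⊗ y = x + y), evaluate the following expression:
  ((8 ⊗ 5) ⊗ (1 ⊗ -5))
((8 ⊗ 5) ⊗ (1 ⊗ -5)) = 9

Expand innermost to outermost. Recall ⊕ takes the minimum of its arguments and ⊗ takes their sum. Working out the expression ((8 ⊗ 5) ⊗ (1 ⊗ -5)) gives 9.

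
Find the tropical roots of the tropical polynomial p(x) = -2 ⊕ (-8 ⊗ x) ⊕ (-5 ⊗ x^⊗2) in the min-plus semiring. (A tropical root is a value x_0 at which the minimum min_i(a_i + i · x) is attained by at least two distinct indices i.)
Roots: {-3, 6}

Each tropical root is a break point of the lower envelope of the lines y = a_i + i · x (there are 3 lines, with slopes 0, 1, ..., 2). Only the lines that attain the minimum somewhere contribute to roots; other lines are dominated. Here the surviving (envelope) indices are i = 2, i = 1, i = 0.
Intersections between consecutive envelope lines give the roots: for adjacent envelope indices i < j the intersection is x = (a_i − a_j) / (j − i). Reading off the sorted break points: {-3, 6}.
Verification: at each break x_0, at least two indices attain the minimum of min_i(a_i + i · x_0).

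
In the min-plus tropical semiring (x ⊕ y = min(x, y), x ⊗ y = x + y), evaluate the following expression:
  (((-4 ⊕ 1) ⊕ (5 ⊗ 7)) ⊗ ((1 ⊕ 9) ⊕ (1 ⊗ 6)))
(((-4 ⊕ 1) ⊕ (5 ⊗ 7)) ⊗ ((1 ⊕ 9) ⊕ (1 ⊗ 6))) = -3

Expand innermost to outermost. Recall ⊕ takes the minimum of its arguments and ⊗ takes their sum. Working out the expression (((-4 ⊕ 1) ⊕ (5 ⊗ 7)) ⊗ ((1 ⊕ 9) ⊕ (1 ⊗ 6))) gives -3.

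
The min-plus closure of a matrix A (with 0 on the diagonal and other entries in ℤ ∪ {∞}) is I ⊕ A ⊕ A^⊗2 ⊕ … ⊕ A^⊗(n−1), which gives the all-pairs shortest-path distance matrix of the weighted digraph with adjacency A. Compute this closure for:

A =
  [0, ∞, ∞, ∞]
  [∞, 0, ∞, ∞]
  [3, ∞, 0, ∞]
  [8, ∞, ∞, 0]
Closure =
  [0, ∞, ∞, ∞]
  [∞, 0, ∞, ∞]
  [3, ∞, 0, ∞]
  [8, ∞, ∞, 0]

This is the Floyd-Warshall all-pairs shortest-path computation. For each intermediate vertex k = 0, 1, …, 3, update dist[i][j] ← min(dist[i][j], dist[i][k] + dist[k][j]). The final matrix gives, for each (i, j), the minimum total weight of any directed path from i to j (possibly empty when i = j).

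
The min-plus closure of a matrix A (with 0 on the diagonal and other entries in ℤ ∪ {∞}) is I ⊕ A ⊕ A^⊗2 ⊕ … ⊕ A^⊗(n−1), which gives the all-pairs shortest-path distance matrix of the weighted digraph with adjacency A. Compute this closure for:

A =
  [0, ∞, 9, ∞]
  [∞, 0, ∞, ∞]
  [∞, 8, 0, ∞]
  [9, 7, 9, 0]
Closure =
  [0, 17, 9, ∞]
  [∞, 0, ∞, ∞]
  [∞, 8, 0, ∞]
  [9, 7, 9, 0]

This is the Floyd-Warshall all-pairs shortest-path computation. For each intermediate vertex k = 0, 1, …, 3, update dist[i][j] ← min(dist[i][j], dist[i][k] + dist[k][j]). The final matrix gives, for each (i, j), the minimum total weight of any directed path from i to j (possibly empty when i = j).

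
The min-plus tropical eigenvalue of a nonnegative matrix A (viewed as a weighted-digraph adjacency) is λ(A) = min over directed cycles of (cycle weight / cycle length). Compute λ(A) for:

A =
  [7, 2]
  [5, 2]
λ(A) = 2

Enumerate directed cycles and compute their means (weight / length). Sample:
  cycle 0 → 0: weight = 7, length = 1, mean = 7/1 ≈ 7.000
  cycle 1 → 1: weight = 2, length = 1, mean = 2/1 ≈ 2.000
  cycle 0 → 1 → 0: weight = 7, length = 2, mean = 7/2 ≈ 3.500
  cycle 1 → 0 → 1: weight = 7, length = 2, mean = 7/2 ≈ 3.500
Minimum mean = 2.000, attained e.g. along the cycle 1 → 1 with weight 2 and length 1. So λ(A) = 2/1 = 2.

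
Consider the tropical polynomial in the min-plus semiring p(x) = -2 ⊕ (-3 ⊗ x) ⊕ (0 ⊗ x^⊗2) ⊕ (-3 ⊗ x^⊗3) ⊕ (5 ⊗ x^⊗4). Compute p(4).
p(4) = -2

A tropical monomial a ⊗ x^⊗i evaluates to a + i · x. Evaluating each term at x = 4:
  Term 0 contributes -2 + 0 · 4 = -2
  Term 1 contributes -3 + 1 · 4 = 1
  Term 2 contributes 0 + 2 · 4 = 8
  Term 3 contributes -3 + 3 · 4 = 9
  Term 4 contributes 5 + 4 · 4 = 21
p(4) = ⊕ of these = min[-2, 1, 8, 9, 21] = -2.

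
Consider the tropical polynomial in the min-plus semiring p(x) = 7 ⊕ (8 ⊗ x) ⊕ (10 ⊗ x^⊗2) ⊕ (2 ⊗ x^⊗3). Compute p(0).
p(0) = 2

A tropical monomial a ⊗ x^⊗i evaluates to a + i · x. Evaluating each term at x = 0:
  Term 0 contributes 7 + 0 · 0 = 7
  Term 1 contributes 8 + 1 · 0 = 8
  Term 2 contributes 10 + 2 · 0 = 10
  Term 3 contributes 2 + 3 · 0 = 2
p(0) = ⊕ of these = min[7, 8, 10, 2] = 2.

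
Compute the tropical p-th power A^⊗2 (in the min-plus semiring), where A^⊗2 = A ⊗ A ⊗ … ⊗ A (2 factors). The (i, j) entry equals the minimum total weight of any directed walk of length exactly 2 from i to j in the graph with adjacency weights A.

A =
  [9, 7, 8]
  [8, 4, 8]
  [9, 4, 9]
A^⊗2 =
  [15, 11, 15]
  [12, 8, 12]
  [12, 8, 12]

Each entry (A^⊗2)_ij equals the minimum over all length-2 walks i = v_0 → v_1 → … → v_2 = j of Σ_t A[v_t][v_{t+1}]. For example, for (i, j) = (0, 2) we minimise over 3 possible intermediate vertex sequences; the minimum is 15, attained along the walk 0 → 1 → 2.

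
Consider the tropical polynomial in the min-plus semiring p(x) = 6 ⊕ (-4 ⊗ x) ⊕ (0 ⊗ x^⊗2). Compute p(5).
p(5) = 1

A tropical monomial a ⊗ x^⊗i evaluates to a + i · x. Evaluating each term at x = 5:
  Term 0 contributes 6 + 0 · 5 = 6
  Term 1 contributes -4 + 1 · 5 = 1
  Term 2 contributes 0 + 2 · 5 = 10
p(5) = ⊕ of these = min[6, 1, 10] = 1.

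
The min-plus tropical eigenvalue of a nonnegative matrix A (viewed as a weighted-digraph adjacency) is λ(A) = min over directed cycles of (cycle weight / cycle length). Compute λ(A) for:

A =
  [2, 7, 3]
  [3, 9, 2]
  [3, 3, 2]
λ(A) = 2

Enumerate directed cycles and compute their means (weight / length). Sample:
  cycle 0 → 0: weight = 2, length = 1, mean = 2/1 ≈ 2.000
  cycle 1 → 1: weight = 9, length = 1, mean = 9/1 ≈ 9.000
  cycle 2 → 2: weight = 2, length = 1, mean = 2/1 ≈ 2.000
  cycle 0 → 1 → 0: weight = 10, length = 2, mean = 10/2 ≈ 5.000
  cycle 0 → 2 → 0: weight = 6, length = 2, mean = 6/2 ≈ 3.000
  cycle 1 → 0 → 1: weight = 10, length = 2, mean = 10/2 ≈ 5.000
Minimum mean = 2.000, attained e.g. along the cycle 0 → 0 with weight 2 and length 1. So λ(A) = 2/1 = 2.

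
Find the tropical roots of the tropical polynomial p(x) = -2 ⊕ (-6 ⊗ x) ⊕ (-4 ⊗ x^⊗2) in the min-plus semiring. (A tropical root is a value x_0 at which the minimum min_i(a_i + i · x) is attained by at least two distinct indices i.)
Roots: {-2, 4}

Each tropical root is a break point of the lower envelope of the lines y = a_i + i · x (there are 3 lines, with slopes 0, 1, ..., 2). Only the lines that attain the minimum somewhere contribute to roots; other lines are dominated. Here the surviving (envelope) indices are i = 2, i = 1, i = 0.
Intersections between consecutive envelope lines give the roots: for adjacent envelope indices i < j the intersection is x = (a_i − a_j) / (j − i). Reading off the sorted break points: {-2, 4}.
Verification: at each break x_0, at least two indices attain the minimum of min_i(a_i + i · x_0).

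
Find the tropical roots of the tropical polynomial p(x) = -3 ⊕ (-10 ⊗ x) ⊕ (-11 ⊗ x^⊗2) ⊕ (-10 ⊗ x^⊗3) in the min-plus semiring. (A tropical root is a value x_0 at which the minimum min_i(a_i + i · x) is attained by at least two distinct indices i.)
Roots: {-1, 1, 7}

Each tropical root is a break point of the lower envelope of the lines y = a_i + i · x (there are 4 lines, with slopes 0, 1, ..., 3). Only the lines that attain the minimum somewhere contribute to roots; other lines are dominated. Here the surviving (envelope) indices are i = 3, i = 2, i = 1, i = 0.
Intersections between consecutive envelope lines give the roots: for adjacent envelope indices i < j the intersection is x = (a_i − a_j) / (j − i). Reading off the sorted break points: {-1, 1, 7}.
Verification: at each break x_0, at least two indices attain the minimum of min_i(a_i + i · x_0).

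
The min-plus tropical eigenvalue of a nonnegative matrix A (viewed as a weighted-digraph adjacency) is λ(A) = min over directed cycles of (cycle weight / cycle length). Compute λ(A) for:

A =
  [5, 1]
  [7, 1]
λ(A) = 1

Enumerate directed cycles and compute their means (weight / length). Sample:
  cycle 0 → 0: weight = 5, length = 1, mean = 5/1 ≈ 5.000
  cycle 1 → 1: weight = 1, length = 1, mean = 1/1 ≈ 1.000
  cycle 0 → 1 → 0: weight = 8, length = 2, mean = 8/2 ≈ 4.000
  cycle 1 → 0 → 1: weight = 8, length = 2, mean = 8/2 ≈ 4.000
Minimum mean = 1.000, attained e.g. along the cycle 1 → 1 with weight 1 and length 1. So λ(A) = 1/1 = 1.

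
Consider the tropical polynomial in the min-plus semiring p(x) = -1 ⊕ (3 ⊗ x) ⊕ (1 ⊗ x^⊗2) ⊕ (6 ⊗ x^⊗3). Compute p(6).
p(6) = -1

A tropical monomial a ⊗ x^⊗i evaluates to a + i · x. Evaluating each term at x = 6:
  Term 0 contributes -1 + 0 · 6 = -1
  Term 1 contributes 3 + 1 · 6 = 9
  Term 2 contributes 1 + 2 · 6 = 13
  Term 3 contributes 6 + 3 · 6 = 24
p(6) = ⊕ of these = min[-1, 9, 13, 24] = -1.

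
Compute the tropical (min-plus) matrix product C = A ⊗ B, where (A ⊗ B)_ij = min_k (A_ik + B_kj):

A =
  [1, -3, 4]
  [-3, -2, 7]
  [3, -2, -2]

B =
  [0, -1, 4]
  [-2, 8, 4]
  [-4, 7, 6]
A ⊗ B =
  [-5, 0, 1]
  [-4, -4, 1]
  [-6, 2, 2]

Apply the min-plus product entry-by-entry:
  C[0][0] = min over k of (A[0][0] + B[0][0] = 1 + 0 = 1, A[0][1] + B[1][0] = -3 + -2 = -5, A[0][2] + B[2][0] = 4 + -4 = 0) = -5 (attained at k = 1)
  C[0][1] = min over k of (A[0][0] + B[0][1] = 1 + -1 = 0, A[0][1] + B[1][1] = -3 + 8 = 5, A[0][2] + B[2][1] = 4 + 7 = 11) = 0 (attained at k = 0)
  C[0][2] = min over k of (A[0][0] + B[0][2] = 1 + 4 = 5, A[0][1] + B[1][2] = -3 + 4 = 1, A[0][2] + B[2][2] = 4 + 6 = 10) = 1 (attained at k = 1)
  C[1][0] = min over k of (A[1][0] + B[0][0] = -3 + 0 = -3, A[1][1] + B[1][0] = -2 + -2 = -4, A[1][2] + B[2][0] = 7 + -4 = 3) = -4 (attained at k = 1)
  C[1][1] = min over k of (A[1][0] + B[0][1] = -3 + -1 = -4, A[1][1] + B[1][1] = -2 + 8 = 6, A[1][2] + B[2][1] = 7 + 7 = 14) = -4 (attained at k = 0)
  C[1][2] = min over k of (A[1][0] + B[0][2] = -3 + 4 = 1, A[1][1] + B[1][2] = -2 + 4 = 2, A[1][2] + B[2][2] = 7 + 6 = 13) = 1 (attained at k = 0)
  C[2][0] = min over k of (A[2][0] + B[0][0] = 3 + 0 = 3, A[2][1] + B[1][0] = -2 + -2 = -4, A[2][2] + B[2][0] = -2 + -4 = -6) = -6 (attained at k = 2)
  C[2][1] = min over k of (A[2][0] + B[0][1] = 3 + -1 = 2, A[2][1] + B[1][1] = -2 + 8 = 6, A[2][2] + B[2][1] = -2 + 7 = 5) = 2 (attained at k = 0)
  C[2][2] = min over k of (A[2][0] + B[0][2] = 3 + 4 = 7, A[2][1] + B[1][2] = -2 + 4 = 2, A[2][2] + B[2][2] = -2 + 6 = 4) = 2 (attained at k = 1)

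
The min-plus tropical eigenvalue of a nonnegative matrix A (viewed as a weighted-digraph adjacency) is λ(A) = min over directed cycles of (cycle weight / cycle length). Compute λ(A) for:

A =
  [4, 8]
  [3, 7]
λ(A) = 4

Enumerate directed cycles and compute their means (weight / length). Sample:
  cycle 0 → 0: weight = 4, length = 1, mean = 4/1 ≈ 4.000
  cycle 1 → 1: weight = 7, length = 1, mean = 7/1 ≈ 7.000
  cycle 0 → 1 → 0: weight = 11, length = 2, mean = 11/2 ≈ 5.500
  cycle 1 → 0 → 1: weight = 11, length = 2, mean = 11/2 ≈ 5.500
Minimum mean = 4.000, attained e.g. along the cycle 0 → 0 with weight 4 and length 1. So λ(A) = 4/1 = 4.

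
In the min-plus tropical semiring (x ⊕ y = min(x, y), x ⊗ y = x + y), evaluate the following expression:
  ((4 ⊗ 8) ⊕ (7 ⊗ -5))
((4 ⊗ 8) ⊕ (7 ⊗ -5)) = 2

Expand innermost to outermost. Recall ⊕ takes the minimum of its arguments and ⊗ takes their sum. Working out the expression ((4 ⊗ 8) ⊕ (7 ⊗ -5)) gives 2.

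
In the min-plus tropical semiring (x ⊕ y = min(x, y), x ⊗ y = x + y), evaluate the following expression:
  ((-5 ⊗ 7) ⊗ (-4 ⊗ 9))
((-5 ⊗ 7) ⊗ (-4 ⊗ 9)) = 7

Expand innermost to outermost. Recall ⊕ takes the minimum of its arguments and ⊗ takes their sum. Working out the expression ((-5 ⊗ 7) ⊗ (-4 ⊗ 9)) gives 7.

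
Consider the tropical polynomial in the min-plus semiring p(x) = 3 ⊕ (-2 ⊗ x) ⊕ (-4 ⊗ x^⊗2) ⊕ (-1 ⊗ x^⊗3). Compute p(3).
p(3) = 1

A tropical monomial a ⊗ x^⊗i evaluates to a + i · x. Evaluating each term at x = 3:
  Term 0 contributes 3 + 0 · 3 = 3
  Term 1 contributes -2 + 1 · 3 = 1
  Term 2 contributes -4 + 2 · 3 = 2
  Term 3 contributes -1 + 3 · 3 = 8
p(3) = ⊕ of these = min[3, 1, 2, 8] = 1.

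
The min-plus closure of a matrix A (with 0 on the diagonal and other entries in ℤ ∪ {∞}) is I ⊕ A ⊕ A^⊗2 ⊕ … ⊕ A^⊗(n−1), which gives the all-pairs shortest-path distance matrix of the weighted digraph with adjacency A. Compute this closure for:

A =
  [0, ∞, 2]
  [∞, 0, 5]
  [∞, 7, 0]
Closure =
  [0, 9, 2]
  [∞, 0, 5]
  [∞, 7, 0]

This is the Floyd-Warshall all-pairs shortest-path computation. For each intermediate vertex k = 0, 1, …, 2, update dist[i][j] ← min(dist[i][j], dist[i][k] + dist[k][j]). The final matrix gives, for each (i, j), the minimum total weight of any directed path from i to j (possibly empty when i = j).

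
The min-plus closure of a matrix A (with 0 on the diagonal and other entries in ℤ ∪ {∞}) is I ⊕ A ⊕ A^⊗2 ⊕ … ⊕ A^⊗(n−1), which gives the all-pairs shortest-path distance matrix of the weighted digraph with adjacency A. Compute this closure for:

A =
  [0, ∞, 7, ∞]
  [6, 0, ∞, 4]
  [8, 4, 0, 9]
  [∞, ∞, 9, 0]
Closure =
  [0, 11, 7, 15]
  [6, 0, 13, 4]
  [8, 4, 0, 8]
  [17, 13, 9, 0]

This is the Floyd-Warshall all-pairs shortest-path computation. For each intermediate vertex k = 0, 1, …, 3, update dist[i][j] ← min(dist[i][j], dist[i][k] + dist[k][j]). The final matrix gives, for each (i, j), the minimum total weight of any directed path from i to j (possibly empty when i = j).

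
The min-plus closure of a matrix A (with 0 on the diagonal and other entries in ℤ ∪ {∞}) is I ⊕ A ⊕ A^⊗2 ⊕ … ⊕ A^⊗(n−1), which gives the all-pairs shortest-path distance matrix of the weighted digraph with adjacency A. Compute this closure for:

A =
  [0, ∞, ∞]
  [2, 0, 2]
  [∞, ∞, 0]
Closure =
  [0, ∞, ∞]
  [2, 0, 2]
  [∞, ∞, 0]

This is the Floyd-Warshall all-pairs shortest-path computation. For each intermediate vertex k = 0, 1, …, 2, update dist[i][j] ← min(dist[i][j], dist[i][k] + dist[k][j]). The final matrix gives, for each (i, j), the minimum total weight of any directed path from i to j (possibly empty when i = j).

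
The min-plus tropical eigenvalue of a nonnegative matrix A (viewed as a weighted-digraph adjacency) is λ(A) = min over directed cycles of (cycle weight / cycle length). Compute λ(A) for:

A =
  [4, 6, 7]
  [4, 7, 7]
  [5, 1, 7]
λ(A) = 4

Enumerate directed cycles and compute their means (weight / length). Sample:
  cycle 0 → 0: weight = 4, length = 1, mean = 4/1 ≈ 4.000
  cycle 1 → 1: weight = 7, length = 1, mean = 7/1 ≈ 7.000
  cycle 2 → 2: weight = 7, length = 1, mean = 7/1 ≈ 7.000
  cycle 0 → 1 → 0: weight = 10, length = 2, mean = 10/2 ≈ 5.000
  cycle 0 → 2 → 0: weight = 12, length = 2, mean = 12/2 ≈ 6.000
  cycle 1 → 0 → 1: weight = 10, length = 2, mean = 10/2 ≈ 5.000
Minimum mean = 4.000, attained e.g. along the cycle 0 → 0 with weight 4 and length 1. So λ(A) = 4/1 = 4.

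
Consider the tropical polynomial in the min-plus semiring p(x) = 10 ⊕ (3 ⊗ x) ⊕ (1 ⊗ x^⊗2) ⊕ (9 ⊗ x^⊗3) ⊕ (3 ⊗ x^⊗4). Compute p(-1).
p(-1) = -1

A tropical monomial a ⊗ x^⊗i evaluates to a + i · x. Evaluating each term at x = -1:
  Term 0 contributes 10 + 0 · -1 = 10
  Term 1 contributes 3 + 1 · -1 = 2
  Term 2 contributes 1 + 2 · -1 = -1
  Term 3 contributes 9 + 3 · -1 = 6
  Term 4 contributes 3 + 4 · -1 = -1
p(-1) = ⊕ of these = min[10, 2, -1, 6, -1] = -1.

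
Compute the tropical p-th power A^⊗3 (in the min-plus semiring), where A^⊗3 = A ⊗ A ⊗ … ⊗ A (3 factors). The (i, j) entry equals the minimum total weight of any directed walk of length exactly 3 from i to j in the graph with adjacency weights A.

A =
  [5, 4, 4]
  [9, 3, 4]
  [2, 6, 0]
A^⊗3 =
  [6, 10, 4]
  [6, 9, 4]
  [2, 6, 0]

Each entry (A^⊗3)_ij equals the minimum over all length-3 walks i = v_0 → v_1 → … → v_3 = j of Σ_t A[v_t][v_{t+1}]. For example, for (i, j) = (0, 2) we minimise over 9 possible intermediate vertex sequences; the minimum is 4, attained along the walk 0 → 2 → 2 → 2.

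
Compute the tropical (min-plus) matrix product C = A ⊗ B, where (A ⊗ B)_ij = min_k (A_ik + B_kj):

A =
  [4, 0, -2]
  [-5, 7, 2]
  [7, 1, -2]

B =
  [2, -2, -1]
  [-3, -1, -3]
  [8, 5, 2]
A ⊗ B =
  [-3, -1, -3]
  [-3, -7, -6]
  [-2, 0, -2]

Apply the min-plus product entry-by-entry:
  C[0][0] = min over k of (A[0][0] + B[0][0] = 4 + 2 = 6, A[0][1] + B[1][0] = 0 + -3 = -3, A[0][2] + B[2][0] = -2 + 8 = 6) = -3 (attained at k = 1)
  C[0][1] = min over k of (A[0][0] + B[0][1] = 4 + -2 = 2, A[0][1] + B[1][1] = 0 + -1 = -1, A[0][2] + B[2][1] = -2 + 5 = 3) = -1 (attained at k = 1)
  C[0][2] = min over k of (A[0][0] + B[0][2] = 4 + -1 = 3, A[0][1] + B[1][2] = 0 + -3 = -3, A[0][2] + B[2][2] = -2 + 2 = 0) = -3 (attained at k = 1)
  C[1][0] = min over k of (A[1][0] + B[0][0] = -5 + 2 = -3, A[1][1] + B[1][0] = 7 + -3 = 4, A[1][2] + B[2][0] = 2 + 8 = 10) = -3 (attained at k = 0)
  C[1][1] = min over k of (A[1][0] + B[0][1] = -5 + -2 = -7, A[1][1] + B[1][1] = 7 + -1 = 6, A[1][2] + B[2][1] = 2 + 5 = 7) = -7 (attained at k = 0)
  C[1][2] = min over k of (A[1][0] + B[0][2] = -5 + -1 = -6, A[1][1] + B[1][2] = 7 + -3 = 4, A[1][2] + B[2][2] = 2 + 2 = 4) = -6 (attained at k = 0)
  C[2][0] = min over k of (A[2][0] + B[0][0] = 7 + 2 = 9, A[2][1] + B[1][0] = 1 + -3 = -2, A[2][2] + B[2][0] = -2 + 8 = 6) = -2 (attained at k = 1)
  C[2][1] = min over k of (A[2][0] + B[0][1] = 7 + -2 = 5, A[2][1] + B[1][1] = 1 + -1 = 0, A[2][2] + B[2][1] = -2 + 5 = 3) = 0 (attained at k = 1)
  C[2][2] = min over k of (A[2][0] + B[0][2] = 7 + -1 = 6, A[2][1] + B[1][2] = 1 + -3 = -2, A[2][2] + B[2][2] = -2 + 2 = 0) = -2 (attained at k = 1)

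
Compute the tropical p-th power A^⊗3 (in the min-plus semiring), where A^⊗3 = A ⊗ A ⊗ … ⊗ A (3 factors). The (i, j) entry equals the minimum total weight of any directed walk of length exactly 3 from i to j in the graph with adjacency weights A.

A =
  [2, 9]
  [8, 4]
A^⊗3 =
  [6, 13]
  [12, 12]

Each entry (A^⊗3)_ij equals the minimum over all length-3 walks i = v_0 → v_1 → … → v_3 = j of Σ_t A[v_t][v_{t+1}]. For example, for (i, j) = (0, 1) we minimise over 4 possible intermediate vertex sequences; the minimum is 13, attained along the walk 0 → 0 → 0 → 1.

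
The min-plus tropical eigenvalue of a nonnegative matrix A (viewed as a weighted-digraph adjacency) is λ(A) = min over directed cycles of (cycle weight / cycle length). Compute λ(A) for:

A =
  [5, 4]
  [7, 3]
λ(A) = 3

Enumerate directed cycles and compute their means (weight / length). Sample:
  cycle 0 → 0: weight = 5, length = 1, mean = 5/1 ≈ 5.000
  cycle 1 → 1: weight = 3, length = 1, mean = 3/1 ≈ 3.000
  cycle 0 → 1 → 0: weight = 11, length = 2, mean = 11/2 ≈ 5.500
  cycle 1 → 0 → 1: weight = 11, length = 2, mean = 11/2 ≈ 5.500
Minimum mean = 3.000, attained e.g. along the cycle 1 → 1 with weight 3 and length 1. So λ(A) = 3/1 = 3.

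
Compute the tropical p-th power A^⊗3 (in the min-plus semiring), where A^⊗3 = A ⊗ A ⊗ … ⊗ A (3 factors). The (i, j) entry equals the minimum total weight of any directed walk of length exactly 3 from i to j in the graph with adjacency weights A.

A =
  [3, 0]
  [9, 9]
A^⊗3 =
  [9, 6]
  [15, 12]

Each entry (A^⊗3)_ij equals the minimum over all length-3 walks i = v_0 → v_1 → … → v_3 = j of Σ_t A[v_t][v_{t+1}]. For example, for (i, j) = (0, 1) we minimise over 4 possible intermediate vertex sequences; the minimum is 6, attained along the walk 0 → 0 → 0 → 1.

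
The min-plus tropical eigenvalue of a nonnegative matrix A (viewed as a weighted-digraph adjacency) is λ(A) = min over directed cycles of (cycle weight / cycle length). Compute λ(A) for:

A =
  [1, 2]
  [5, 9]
λ(A) = 1

Enumerate directed cycles and compute their means (weight / length). Sample:
  cycle 0 → 0: weight = 1, length = 1, mean = 1/1 ≈ 1.000
  cycle 1 → 1: weight = 9, length = 1, mean = 9/1 ≈ 9.000
  cycle 0 → 1 → 0: weight = 7, length = 2, mean = 7/2 ≈ 3.500
  cycle 1 → 0 → 1: weight = 7, length = 2, mean = 7/2 ≈ 3.500
Minimum mean = 1.000, attained e.g. along the cycle 0 → 0 with weight 1 and length 1. So λ(A) = 1/1 = 1.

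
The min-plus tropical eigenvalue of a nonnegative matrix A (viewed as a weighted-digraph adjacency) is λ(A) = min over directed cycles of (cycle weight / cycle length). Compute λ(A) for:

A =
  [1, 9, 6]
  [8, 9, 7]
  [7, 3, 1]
λ(A) = 1

Enumerate directed cycles and compute their means (weight / length). Sample:
  cycle 0 → 0: weight = 1, length = 1, mean = 1/1 ≈ 1.000
  cycle 1 → 1: weight = 9, length = 1, mean = 9/1 ≈ 9.000
  cycle 2 → 2: weight = 1, length = 1, mean = 1/1 ≈ 1.000
  cycle 0 → 1 → 0: weight = 17, length = 2, mean = 17/2 ≈ 8.500
  cycle 0 → 2 → 0: weight = 13, length = 2, mean = 13/2 ≈ 6.500
  cycle 1 → 0 → 1: weight = 17, length = 2, mean = 17/2 ≈ 8.500
Minimum mean = 1.000, attained e.g. along the cycle 0 → 0 with weight 1 and length 1. So λ(A) = 1/1 = 1.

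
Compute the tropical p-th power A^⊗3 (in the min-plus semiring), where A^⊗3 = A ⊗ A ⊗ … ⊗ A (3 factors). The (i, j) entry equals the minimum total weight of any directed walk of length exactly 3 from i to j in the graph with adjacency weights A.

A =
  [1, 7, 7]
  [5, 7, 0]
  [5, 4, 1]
A^⊗3 =
  [3, 9, 8]
  [6, 5, 2]
  [7, 6, 3]

Each entry (A^⊗3)_ij equals the minimum over all length-3 walks i = v_0 → v_1 → … → v_3 = j of Σ_t A[v_t][v_{t+1}]. For example, for (i, j) = (0, 2) we minimise over 9 possible intermediate vertex sequences; the minimum is 8, attained along the walk 0 → 0 → 1 → 2.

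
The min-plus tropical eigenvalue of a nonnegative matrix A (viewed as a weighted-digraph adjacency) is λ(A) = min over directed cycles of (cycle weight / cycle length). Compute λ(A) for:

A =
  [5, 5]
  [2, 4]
λ(A) = 7/2

Enumerate directed cycles and compute their means (weight / length). Sample:
  cycle 0 → 0: weight = 5, length = 1, mean = 5/1 ≈ 5.000
  cycle 1 → 1: weight = 4, length = 1, mean = 4/1 ≈ 4.000
  cycle 0 → 1 → 0: weight = 7, length = 2, mean = 7/2 ≈ 3.500
  cycle 1 → 0 → 1: weight = 7, length = 2, mean = 7/2 ≈ 3.500
Minimum mean = 3.500, attained e.g. along the cycle 0 → 1 → 0 with weight 7 and length 2. So λ(A) = 7/2 = 7/2.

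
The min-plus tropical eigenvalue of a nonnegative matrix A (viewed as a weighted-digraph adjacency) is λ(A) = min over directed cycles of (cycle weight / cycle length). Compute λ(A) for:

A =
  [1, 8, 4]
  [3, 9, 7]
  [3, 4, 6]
λ(A) = 1

Enumerate directed cycles and compute their means (weight / length). Sample:
  cycle 0 → 0: weight = 1, length = 1, mean = 1/1 ≈ 1.000
  cycle 1 → 1: weight = 9, length = 1, mean = 9/1 ≈ 9.000
  cycle 2 → 2: weight = 6, length = 1, mean = 6/1 ≈ 6.000
  cycle 0 → 1 → 0: weight = 11, length = 2, mean = 11/2 ≈ 5.500
  cycle 0 → 2 → 0: weight = 7, length = 2, mean = 7/2 ≈ 3.500
  cycle 1 → 0 → 1: weight = 11, length = 2, mean = 11/2 ≈ 5.500
Minimum mean = 1.000, attained e.g. along the cycle 0 → 0 with weight 1 and length 1. So λ(A) = 1/1 = 1.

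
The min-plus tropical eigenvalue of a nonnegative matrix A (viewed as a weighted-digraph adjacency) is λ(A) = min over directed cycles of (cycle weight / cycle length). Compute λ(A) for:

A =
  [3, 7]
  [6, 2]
λ(A) = 2

Enumerate directed cycles and compute their means (weight / length). Sample:
  cycle 0 → 0: weight = 3, length = 1, mean = 3/1 ≈ 3.000
  cycle 1 → 1: weight = 2, length = 1, mean = 2/1 ≈ 2.000
  cycle 0 → 1 → 0: weight = 13, length = 2, mean = 13/2 ≈ 6.500
  cycle 1 → 0 → 1: weight = 13, length = 2, mean = 13/2 ≈ 6.500
Minimum mean = 2.000, attained e.g. along the cycle 1 → 1 with weight 2 and length 1. So λ(A) = 2/1 = 2.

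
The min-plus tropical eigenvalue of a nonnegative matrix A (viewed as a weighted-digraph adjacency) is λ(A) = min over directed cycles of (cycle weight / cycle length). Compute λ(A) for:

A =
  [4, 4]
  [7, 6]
λ(A) = 4

Enumerate directed cycles and compute their means (weight / length). Sample:
  cycle 0 → 0: weight = 4, length = 1, mean = 4/1 ≈ 4.000
  cycle 1 → 1: weight = 6, length = 1, mean = 6/1 ≈ 6.000
  cycle 0 → 1 → 0: weight = 11, length = 2, mean = 11/2 ≈ 5.500
  cycle 1 → 0 → 1: weight = 11, length = 2, mean = 11/2 ≈ 5.500
Minimum mean = 4.000, attained e.g. along the cycle 0 → 0 with weight 4 and length 1. So λ(A) = 4/1 = 4.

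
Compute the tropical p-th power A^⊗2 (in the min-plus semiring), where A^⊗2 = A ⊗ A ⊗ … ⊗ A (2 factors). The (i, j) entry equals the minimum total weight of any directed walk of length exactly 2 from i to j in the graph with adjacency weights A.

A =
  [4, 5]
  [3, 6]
A^⊗2 =
  [8, 9]
  [7, 8]

Each entry (A^⊗2)_ij equals the minimum over all length-2 walks i = v_0 → v_1 → … → v_2 = j of Σ_t A[v_t][v_{t+1}]. For example, for (i, j) = (0, 1) we minimise over 2 possible intermediate vertex sequences; the minimum is 9, attained along the walk 0 → 0 → 1.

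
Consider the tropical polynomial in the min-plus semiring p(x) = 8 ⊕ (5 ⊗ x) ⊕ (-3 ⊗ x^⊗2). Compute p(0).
p(0) = -3

A tropical monomial a ⊗ x^⊗i evaluates to a + i · x. Evaluating each term at x = 0:
  Term 0 contributes 8 + 0 · 0 = 8
  Term 1 contributes 5 + 1 · 0 = 5
  Term 2 contributes -3 + 2 · 0 = -3
p(0) = ⊕ of these = min[8, 5, -3] = -3.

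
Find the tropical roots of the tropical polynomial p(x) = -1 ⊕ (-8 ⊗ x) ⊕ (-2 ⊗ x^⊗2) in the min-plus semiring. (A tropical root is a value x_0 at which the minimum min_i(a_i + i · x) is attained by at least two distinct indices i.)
Roots: {-6, 7}

Each tropical root is a break point of the lower envelope of the lines y = a_i + i · x (there are 3 lines, with slopes 0, 1, ..., 2). Only the lines that attain the minimum somewhere contribute to roots; other lines are dominated. Here the surviving (envelope) indices are i = 2, i = 1, i = 0.
Intersections between consecutive envelope lines give the roots: for adjacent envelope indices i < j the intersection is x = (a_i − a_j) / (j − i). Reading off the sorted break points: {-6, 7}.
Verification: at each break x_0, at least two indices attain the minimum of min_i(a_i + i · x_0).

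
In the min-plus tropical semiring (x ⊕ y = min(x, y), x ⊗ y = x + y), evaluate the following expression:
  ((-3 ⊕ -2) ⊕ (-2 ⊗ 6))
((-3 ⊕ -2) ⊕ (-2 ⊗ 6)) = -3

Expand innermost to outermost. Recall ⊕ takes the minimum of its arguments and ⊗ takes their sum. Working out the expression ((-3 ⊕ -2) ⊕ (-2 ⊗ 6)) gives -3.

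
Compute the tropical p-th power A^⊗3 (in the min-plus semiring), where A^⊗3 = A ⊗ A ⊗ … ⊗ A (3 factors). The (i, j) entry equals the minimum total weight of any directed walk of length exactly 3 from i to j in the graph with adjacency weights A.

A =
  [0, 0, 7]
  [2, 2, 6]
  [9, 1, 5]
A^⊗3 =
  [0, 0, 6]
  [2, 2, 8]
  [3, 3, 9]

Each entry (A^⊗3)_ij equals the minimum over all length-3 walks i = v_0 → v_1 → … → v_3 = j of Σ_t A[v_t][v_{t+1}]. For example, for (i, j) = (0, 2) we minimise over 9 possible intermediate vertex sequences; the minimum is 6, attained along the walk 0 → 0 → 1 → 2.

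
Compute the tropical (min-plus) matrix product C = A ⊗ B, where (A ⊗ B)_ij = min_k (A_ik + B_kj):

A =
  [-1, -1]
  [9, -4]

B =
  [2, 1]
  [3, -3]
A ⊗ B =
  [1, -4]
  [-1, -7]

Apply the min-plus product entry-by-entry:
  C[0][0] = min over k of (A[0][0] + B[0][0] = -1 + 2 = 1, A[0][1] + B[1][0] = -1 + 3 = 2) = 1 (attained at k = 0)
  C[0][1] = min over k of (A[0][0] + B[0][1] = -1 + 1 = 0, A[0][1] + B[1][1] = -1 + -3 = -4) = -4 (attained at k = 1)
  C[1][0] = min over k of (A[1][0] + B[0][0] = 9 + 2 = 11, A[1][1] + B[1][0] = -4 + 3 = -1) = -1 (attained at k = 1)
  C[1][1] = min over k of (A[1][0] + B[0][1] = 9 + 1 = 10, A[1][1] + B[1][1] = -4 + -3 = -7) = -7 (attained at k = 1)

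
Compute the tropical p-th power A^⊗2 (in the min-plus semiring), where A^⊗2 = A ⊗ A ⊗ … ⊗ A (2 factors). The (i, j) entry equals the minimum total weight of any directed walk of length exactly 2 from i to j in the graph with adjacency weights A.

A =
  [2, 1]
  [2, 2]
A^⊗2 =
  [3, 3]
  [4, 3]

Each entry (A^⊗2)_ij equals the minimum over all length-2 walks i = v_0 → v_1 → … → v_2 = j of Σ_t A[v_t][v_{t+1}]. For example, for (i, j) = (0, 1) we minimise over 2 possible intermediate vertex sequences; the minimum is 3, attained along the walk 0 → 0 → 1.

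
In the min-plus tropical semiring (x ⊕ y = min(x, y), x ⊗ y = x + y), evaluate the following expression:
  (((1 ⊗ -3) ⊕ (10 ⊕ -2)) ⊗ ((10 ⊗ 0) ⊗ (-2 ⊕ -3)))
(((1 ⊗ -3) ⊕ (10 ⊕ -2)) ⊗ ((10 ⊗ 0) ⊗ (-2 ⊕ -3))) = 5

Expand innermost to outermost. Recall ⊕ takes the minimum of its arguments and ⊗ takes their sum. Working out the expression (((1 ⊗ -3) ⊕ (10 ⊕ -2)) ⊗ ((10 ⊗ 0) ⊗ (-2 ⊕ -3))) gives 5.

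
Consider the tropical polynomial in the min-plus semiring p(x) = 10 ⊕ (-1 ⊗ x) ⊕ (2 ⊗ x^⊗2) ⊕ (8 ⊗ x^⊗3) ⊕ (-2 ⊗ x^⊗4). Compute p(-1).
p(-1) = -6

A tropical monomial a ⊗ x^⊗i evaluates to a + i · x. Evaluating each term at x = -1:
  Term 0 contributes 10 + 0 · -1 = 10
  Term 1 contributes -1 + 1 · -1 = -2
  Term 2 contributes 2 + 2 · -1 = 0
  Term 3 contributes 8 + 3 · -1 = 5
  Term 4 contributes -2 + 4 · -1 = -6
p(-1) = ⊕ of these = min[10, -2, 0, 5, -6] = -6.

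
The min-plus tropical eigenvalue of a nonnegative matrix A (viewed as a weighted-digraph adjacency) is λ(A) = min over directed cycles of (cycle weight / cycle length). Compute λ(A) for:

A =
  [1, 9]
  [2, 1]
λ(A) = 1

Enumerate directed cycles and compute their means (weight / length). Sample:
  cycle 0 → 0: weight = 1, length = 1, mean = 1/1 ≈ 1.000
  cycle 1 → 1: weight = 1, length = 1, mean = 1/1 ≈ 1.000
  cycle 0 → 1 → 0: weight = 11, length = 2, mean = 11/2 ≈ 5.500
  cycle 1 → 0 → 1: weight = 11, length = 2, mean = 11/2 ≈ 5.500
Minimum mean = 1.000, attained e.g. along the cycle 0 → 0 with weight 1 and length 1. So λ(A) = 1/1 = 1.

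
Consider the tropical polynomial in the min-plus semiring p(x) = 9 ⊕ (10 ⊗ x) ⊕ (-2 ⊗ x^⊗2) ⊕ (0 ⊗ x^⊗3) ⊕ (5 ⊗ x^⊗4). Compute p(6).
p(6) = 9

A tropical monomial a ⊗ x^⊗i evaluates to a + i · x. Evaluating each term at x = 6:
  Term 0 contributes 9 + 0 · 6 = 9
  Term 1 contributes 10 + 1 · 6 = 16
  Term 2 contributes -2 + 2 · 6 = 10
  Term 3 contributes 0 + 3 · 6 = 18
  Term 4 contributes 5 + 4 · 6 = 29
p(6) = ⊕ of these = min[9, 16, 10, 18, 29] = 9.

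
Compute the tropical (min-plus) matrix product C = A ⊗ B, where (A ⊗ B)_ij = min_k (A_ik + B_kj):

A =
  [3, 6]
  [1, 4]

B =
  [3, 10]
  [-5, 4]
A ⊗ B =
  [1, 10]
  [-1, 8]

Apply the min-plus product entry-by-entry:
  C[0][0] = min over k of (A[0][0] + B[0][0] = 3 + 3 = 6, A[0][1] + B[1][0] = 6 + -5 = 1) = 1 (attained at k = 1)
  C[0][1] = min over k of (A[0][0] + B[0][1] = 3 + 10 = 13, A[0][1] + B[1][1] = 6 + 4 = 10) = 10 (attained at k = 1)
  C[1][0] = min over k of (A[1][0] + B[0][0] = 1 + 3 = 4, A[1][1] + B[1][0] = 4 + -5 = -1) = -1 (attained at k = 1)
  C[1][1] = min over k of (A[1][0] + B[0][1] = 1 + 10 = 11, A[1][1] + B[1][1] = 4 + 4 = 8) = 8 (attained at k = 1)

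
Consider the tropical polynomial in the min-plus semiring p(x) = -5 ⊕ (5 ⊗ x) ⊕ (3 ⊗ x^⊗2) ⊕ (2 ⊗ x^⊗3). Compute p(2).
p(2) = -5

A tropical monomial a ⊗ x^⊗i evaluates to a + i · x. Evaluating each term at x = 2:
  Term 0 contributes -5 + 0 · 2 = -5
  Term 1 contributes 5 + 1 · 2 = 7
  Term 2 contributes 3 + 2 · 2 = 7
  Term 3 contributes 2 + 3 · 2 = 8
p(2) = ⊕ of these = min[-5, 7, 7, 8] = -5.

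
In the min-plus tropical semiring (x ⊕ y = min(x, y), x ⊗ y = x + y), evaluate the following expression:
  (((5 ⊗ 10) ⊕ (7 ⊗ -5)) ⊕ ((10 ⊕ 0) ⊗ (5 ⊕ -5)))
(((5 ⊗ 10) ⊕ (7 ⊗ -5)) ⊕ ((10 ⊕ 0) ⊗ (5 ⊕ -5))) = -5

Expand innermost to outermost. Recall ⊕ takes the minimum of its arguments and ⊗ takes their sum. Working out the expression (((5 ⊗ 10) ⊕ (7 ⊗ -5)) ⊕ ((10 ⊕ 0) ⊗ (5 ⊕ -5))) gives -5.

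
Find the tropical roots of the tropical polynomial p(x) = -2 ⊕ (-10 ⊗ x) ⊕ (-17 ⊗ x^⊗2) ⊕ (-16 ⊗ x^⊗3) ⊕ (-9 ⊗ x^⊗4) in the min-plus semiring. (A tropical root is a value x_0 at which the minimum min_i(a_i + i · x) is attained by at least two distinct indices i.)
Roots: {-7, -1, 7, 8}

Each tropical root is a break point of the lower envelope of the lines y = a_i + i · x (there are 5 lines, with slopes 0, 1, ..., 4). Only the lines that attain the minimum somewhere contribute to roots; other lines are dominated. Here the surviving (envelope) indices are i = 4, i = 3, i = 2, i = 1, i = 0.
Intersections between consecutive envelope lines give the roots: for adjacent envelope indices i < j the intersection is x = (a_i − a_j) / (j − i). Reading off the sorted break points: {-7, -1, 7, 8}.
Verification: at each break x_0, at least two indices attain the minimum of min_i(a_i + i · x_0).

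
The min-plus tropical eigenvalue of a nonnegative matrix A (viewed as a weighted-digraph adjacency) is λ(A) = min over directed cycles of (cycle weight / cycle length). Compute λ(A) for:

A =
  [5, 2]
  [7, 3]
λ(A) = 3

Enumerate directed cycles and compute their means (weight / length). Sample:
  cycle 0 → 0: weight = 5, length = 1, mean = 5/1 ≈ 5.000
  cycle 1 → 1: weight = 3, length = 1, mean = 3/1 ≈ 3.000
  cycle 0 → 1 → 0: weight = 9, length = 2, mean = 9/2 ≈ 4.500
  cycle 1 → 0 → 1: weight = 9, length = 2, mean = 9/2 ≈ 4.500
Minimum mean = 3.000, attained e.g. along the cycle 1 → 1 with weight 3 and length 1. So λ(A) = 3/1 = 3.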